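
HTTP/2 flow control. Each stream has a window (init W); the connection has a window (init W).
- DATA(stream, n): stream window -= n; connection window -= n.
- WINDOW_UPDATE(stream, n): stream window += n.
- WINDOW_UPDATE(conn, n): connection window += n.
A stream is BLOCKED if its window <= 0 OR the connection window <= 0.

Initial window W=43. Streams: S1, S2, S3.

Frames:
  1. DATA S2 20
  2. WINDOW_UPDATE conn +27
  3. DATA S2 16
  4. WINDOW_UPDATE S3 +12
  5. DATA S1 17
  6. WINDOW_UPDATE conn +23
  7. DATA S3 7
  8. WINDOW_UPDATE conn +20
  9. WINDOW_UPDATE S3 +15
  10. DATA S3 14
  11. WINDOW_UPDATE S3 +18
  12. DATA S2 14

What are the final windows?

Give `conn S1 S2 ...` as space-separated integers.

Op 1: conn=23 S1=43 S2=23 S3=43 blocked=[]
Op 2: conn=50 S1=43 S2=23 S3=43 blocked=[]
Op 3: conn=34 S1=43 S2=7 S3=43 blocked=[]
Op 4: conn=34 S1=43 S2=7 S3=55 blocked=[]
Op 5: conn=17 S1=26 S2=7 S3=55 blocked=[]
Op 6: conn=40 S1=26 S2=7 S3=55 blocked=[]
Op 7: conn=33 S1=26 S2=7 S3=48 blocked=[]
Op 8: conn=53 S1=26 S2=7 S3=48 blocked=[]
Op 9: conn=53 S1=26 S2=7 S3=63 blocked=[]
Op 10: conn=39 S1=26 S2=7 S3=49 blocked=[]
Op 11: conn=39 S1=26 S2=7 S3=67 blocked=[]
Op 12: conn=25 S1=26 S2=-7 S3=67 blocked=[2]

Answer: 25 26 -7 67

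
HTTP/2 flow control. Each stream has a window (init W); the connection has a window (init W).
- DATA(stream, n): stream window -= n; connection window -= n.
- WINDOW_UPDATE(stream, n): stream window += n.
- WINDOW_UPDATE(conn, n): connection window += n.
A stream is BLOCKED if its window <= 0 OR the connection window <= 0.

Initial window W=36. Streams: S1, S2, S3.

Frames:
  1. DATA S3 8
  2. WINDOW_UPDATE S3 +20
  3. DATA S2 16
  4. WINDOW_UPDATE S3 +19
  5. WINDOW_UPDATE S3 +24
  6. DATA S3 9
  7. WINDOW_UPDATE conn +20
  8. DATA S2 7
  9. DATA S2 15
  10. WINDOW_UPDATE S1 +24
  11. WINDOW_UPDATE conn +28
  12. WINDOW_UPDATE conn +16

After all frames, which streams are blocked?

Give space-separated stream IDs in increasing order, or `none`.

Op 1: conn=28 S1=36 S2=36 S3=28 blocked=[]
Op 2: conn=28 S1=36 S2=36 S3=48 blocked=[]
Op 3: conn=12 S1=36 S2=20 S3=48 blocked=[]
Op 4: conn=12 S1=36 S2=20 S3=67 blocked=[]
Op 5: conn=12 S1=36 S2=20 S3=91 blocked=[]
Op 6: conn=3 S1=36 S2=20 S3=82 blocked=[]
Op 7: conn=23 S1=36 S2=20 S3=82 blocked=[]
Op 8: conn=16 S1=36 S2=13 S3=82 blocked=[]
Op 9: conn=1 S1=36 S2=-2 S3=82 blocked=[2]
Op 10: conn=1 S1=60 S2=-2 S3=82 blocked=[2]
Op 11: conn=29 S1=60 S2=-2 S3=82 blocked=[2]
Op 12: conn=45 S1=60 S2=-2 S3=82 blocked=[2]

Answer: S2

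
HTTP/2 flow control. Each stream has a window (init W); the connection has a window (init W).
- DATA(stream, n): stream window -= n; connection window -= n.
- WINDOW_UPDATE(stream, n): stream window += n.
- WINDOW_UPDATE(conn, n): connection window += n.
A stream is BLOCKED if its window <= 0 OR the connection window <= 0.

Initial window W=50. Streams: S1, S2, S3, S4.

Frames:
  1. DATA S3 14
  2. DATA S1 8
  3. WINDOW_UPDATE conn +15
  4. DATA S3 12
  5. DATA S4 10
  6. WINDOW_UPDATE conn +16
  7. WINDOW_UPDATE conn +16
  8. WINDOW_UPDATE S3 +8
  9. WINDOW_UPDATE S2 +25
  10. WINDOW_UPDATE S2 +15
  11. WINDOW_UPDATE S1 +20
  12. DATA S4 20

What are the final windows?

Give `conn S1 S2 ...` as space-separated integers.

Answer: 33 62 90 32 20

Derivation:
Op 1: conn=36 S1=50 S2=50 S3=36 S4=50 blocked=[]
Op 2: conn=28 S1=42 S2=50 S3=36 S4=50 blocked=[]
Op 3: conn=43 S1=42 S2=50 S3=36 S4=50 blocked=[]
Op 4: conn=31 S1=42 S2=50 S3=24 S4=50 blocked=[]
Op 5: conn=21 S1=42 S2=50 S3=24 S4=40 blocked=[]
Op 6: conn=37 S1=42 S2=50 S3=24 S4=40 blocked=[]
Op 7: conn=53 S1=42 S2=50 S3=24 S4=40 blocked=[]
Op 8: conn=53 S1=42 S2=50 S3=32 S4=40 blocked=[]
Op 9: conn=53 S1=42 S2=75 S3=32 S4=40 blocked=[]
Op 10: conn=53 S1=42 S2=90 S3=32 S4=40 blocked=[]
Op 11: conn=53 S1=62 S2=90 S3=32 S4=40 blocked=[]
Op 12: conn=33 S1=62 S2=90 S3=32 S4=20 blocked=[]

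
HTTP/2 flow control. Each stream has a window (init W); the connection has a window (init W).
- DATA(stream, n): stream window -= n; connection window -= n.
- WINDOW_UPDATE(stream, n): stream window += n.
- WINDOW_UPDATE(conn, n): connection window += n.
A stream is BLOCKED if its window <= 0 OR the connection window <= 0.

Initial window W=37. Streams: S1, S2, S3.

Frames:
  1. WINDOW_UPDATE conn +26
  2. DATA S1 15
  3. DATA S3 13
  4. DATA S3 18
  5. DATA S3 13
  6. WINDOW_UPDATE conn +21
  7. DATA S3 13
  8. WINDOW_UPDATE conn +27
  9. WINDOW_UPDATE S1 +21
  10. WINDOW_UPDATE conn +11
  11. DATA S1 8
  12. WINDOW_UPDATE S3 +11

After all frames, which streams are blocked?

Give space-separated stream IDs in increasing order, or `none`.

Answer: S3

Derivation:
Op 1: conn=63 S1=37 S2=37 S3=37 blocked=[]
Op 2: conn=48 S1=22 S2=37 S3=37 blocked=[]
Op 3: conn=35 S1=22 S2=37 S3=24 blocked=[]
Op 4: conn=17 S1=22 S2=37 S3=6 blocked=[]
Op 5: conn=4 S1=22 S2=37 S3=-7 blocked=[3]
Op 6: conn=25 S1=22 S2=37 S3=-7 blocked=[3]
Op 7: conn=12 S1=22 S2=37 S3=-20 blocked=[3]
Op 8: conn=39 S1=22 S2=37 S3=-20 blocked=[3]
Op 9: conn=39 S1=43 S2=37 S3=-20 blocked=[3]
Op 10: conn=50 S1=43 S2=37 S3=-20 blocked=[3]
Op 11: conn=42 S1=35 S2=37 S3=-20 blocked=[3]
Op 12: conn=42 S1=35 S2=37 S3=-9 blocked=[3]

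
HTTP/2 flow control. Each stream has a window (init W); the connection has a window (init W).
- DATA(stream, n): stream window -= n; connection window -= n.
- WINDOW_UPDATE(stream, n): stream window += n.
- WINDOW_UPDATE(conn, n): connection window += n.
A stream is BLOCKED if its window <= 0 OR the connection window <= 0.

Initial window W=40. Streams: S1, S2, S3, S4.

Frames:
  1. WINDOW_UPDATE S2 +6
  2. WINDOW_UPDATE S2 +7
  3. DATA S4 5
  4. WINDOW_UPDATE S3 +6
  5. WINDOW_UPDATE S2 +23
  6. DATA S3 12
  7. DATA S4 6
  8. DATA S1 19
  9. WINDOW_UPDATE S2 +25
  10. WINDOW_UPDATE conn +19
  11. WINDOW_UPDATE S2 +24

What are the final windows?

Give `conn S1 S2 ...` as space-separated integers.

Op 1: conn=40 S1=40 S2=46 S3=40 S4=40 blocked=[]
Op 2: conn=40 S1=40 S2=53 S3=40 S4=40 blocked=[]
Op 3: conn=35 S1=40 S2=53 S3=40 S4=35 blocked=[]
Op 4: conn=35 S1=40 S2=53 S3=46 S4=35 blocked=[]
Op 5: conn=35 S1=40 S2=76 S3=46 S4=35 blocked=[]
Op 6: conn=23 S1=40 S2=76 S3=34 S4=35 blocked=[]
Op 7: conn=17 S1=40 S2=76 S3=34 S4=29 blocked=[]
Op 8: conn=-2 S1=21 S2=76 S3=34 S4=29 blocked=[1, 2, 3, 4]
Op 9: conn=-2 S1=21 S2=101 S3=34 S4=29 blocked=[1, 2, 3, 4]
Op 10: conn=17 S1=21 S2=101 S3=34 S4=29 blocked=[]
Op 11: conn=17 S1=21 S2=125 S3=34 S4=29 blocked=[]

Answer: 17 21 125 34 29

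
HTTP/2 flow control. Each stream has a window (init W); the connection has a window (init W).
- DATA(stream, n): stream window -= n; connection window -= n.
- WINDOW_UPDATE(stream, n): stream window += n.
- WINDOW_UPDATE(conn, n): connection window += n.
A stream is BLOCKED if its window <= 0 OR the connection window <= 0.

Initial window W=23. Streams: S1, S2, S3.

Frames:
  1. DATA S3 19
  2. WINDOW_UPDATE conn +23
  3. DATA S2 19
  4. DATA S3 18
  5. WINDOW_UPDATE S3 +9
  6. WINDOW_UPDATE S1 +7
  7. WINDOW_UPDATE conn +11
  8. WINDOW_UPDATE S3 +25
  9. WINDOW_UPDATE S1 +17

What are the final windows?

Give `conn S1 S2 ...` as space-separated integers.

Op 1: conn=4 S1=23 S2=23 S3=4 blocked=[]
Op 2: conn=27 S1=23 S2=23 S3=4 blocked=[]
Op 3: conn=8 S1=23 S2=4 S3=4 blocked=[]
Op 4: conn=-10 S1=23 S2=4 S3=-14 blocked=[1, 2, 3]
Op 5: conn=-10 S1=23 S2=4 S3=-5 blocked=[1, 2, 3]
Op 6: conn=-10 S1=30 S2=4 S3=-5 blocked=[1, 2, 3]
Op 7: conn=1 S1=30 S2=4 S3=-5 blocked=[3]
Op 8: conn=1 S1=30 S2=4 S3=20 blocked=[]
Op 9: conn=1 S1=47 S2=4 S3=20 blocked=[]

Answer: 1 47 4 20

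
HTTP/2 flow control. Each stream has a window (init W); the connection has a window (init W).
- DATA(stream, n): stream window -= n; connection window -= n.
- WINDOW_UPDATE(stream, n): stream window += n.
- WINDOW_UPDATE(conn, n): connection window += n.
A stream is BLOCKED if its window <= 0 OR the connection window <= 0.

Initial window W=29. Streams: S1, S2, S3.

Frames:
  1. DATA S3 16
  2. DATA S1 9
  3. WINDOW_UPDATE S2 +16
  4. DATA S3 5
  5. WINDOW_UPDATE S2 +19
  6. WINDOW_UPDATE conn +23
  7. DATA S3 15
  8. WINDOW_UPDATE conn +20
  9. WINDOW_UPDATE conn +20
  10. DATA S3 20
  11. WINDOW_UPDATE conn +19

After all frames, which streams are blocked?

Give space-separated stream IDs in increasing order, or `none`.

Op 1: conn=13 S1=29 S2=29 S3=13 blocked=[]
Op 2: conn=4 S1=20 S2=29 S3=13 blocked=[]
Op 3: conn=4 S1=20 S2=45 S3=13 blocked=[]
Op 4: conn=-1 S1=20 S2=45 S3=8 blocked=[1, 2, 3]
Op 5: conn=-1 S1=20 S2=64 S3=8 blocked=[1, 2, 3]
Op 6: conn=22 S1=20 S2=64 S3=8 blocked=[]
Op 7: conn=7 S1=20 S2=64 S3=-7 blocked=[3]
Op 8: conn=27 S1=20 S2=64 S3=-7 blocked=[3]
Op 9: conn=47 S1=20 S2=64 S3=-7 blocked=[3]
Op 10: conn=27 S1=20 S2=64 S3=-27 blocked=[3]
Op 11: conn=46 S1=20 S2=64 S3=-27 blocked=[3]

Answer: S3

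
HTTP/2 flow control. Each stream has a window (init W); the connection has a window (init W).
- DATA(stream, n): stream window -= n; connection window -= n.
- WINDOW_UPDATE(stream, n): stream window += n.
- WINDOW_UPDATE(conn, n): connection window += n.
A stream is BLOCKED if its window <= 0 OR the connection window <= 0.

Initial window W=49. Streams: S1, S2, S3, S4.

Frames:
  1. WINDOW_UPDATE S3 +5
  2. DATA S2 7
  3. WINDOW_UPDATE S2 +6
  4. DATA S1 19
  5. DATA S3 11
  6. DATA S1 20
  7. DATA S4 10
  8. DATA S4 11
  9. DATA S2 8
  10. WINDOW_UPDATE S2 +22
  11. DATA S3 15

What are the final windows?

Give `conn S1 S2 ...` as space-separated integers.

Op 1: conn=49 S1=49 S2=49 S3=54 S4=49 blocked=[]
Op 2: conn=42 S1=49 S2=42 S3=54 S4=49 blocked=[]
Op 3: conn=42 S1=49 S2=48 S3=54 S4=49 blocked=[]
Op 4: conn=23 S1=30 S2=48 S3=54 S4=49 blocked=[]
Op 5: conn=12 S1=30 S2=48 S3=43 S4=49 blocked=[]
Op 6: conn=-8 S1=10 S2=48 S3=43 S4=49 blocked=[1, 2, 3, 4]
Op 7: conn=-18 S1=10 S2=48 S3=43 S4=39 blocked=[1, 2, 3, 4]
Op 8: conn=-29 S1=10 S2=48 S3=43 S4=28 blocked=[1, 2, 3, 4]
Op 9: conn=-37 S1=10 S2=40 S3=43 S4=28 blocked=[1, 2, 3, 4]
Op 10: conn=-37 S1=10 S2=62 S3=43 S4=28 blocked=[1, 2, 3, 4]
Op 11: conn=-52 S1=10 S2=62 S3=28 S4=28 blocked=[1, 2, 3, 4]

Answer: -52 10 62 28 28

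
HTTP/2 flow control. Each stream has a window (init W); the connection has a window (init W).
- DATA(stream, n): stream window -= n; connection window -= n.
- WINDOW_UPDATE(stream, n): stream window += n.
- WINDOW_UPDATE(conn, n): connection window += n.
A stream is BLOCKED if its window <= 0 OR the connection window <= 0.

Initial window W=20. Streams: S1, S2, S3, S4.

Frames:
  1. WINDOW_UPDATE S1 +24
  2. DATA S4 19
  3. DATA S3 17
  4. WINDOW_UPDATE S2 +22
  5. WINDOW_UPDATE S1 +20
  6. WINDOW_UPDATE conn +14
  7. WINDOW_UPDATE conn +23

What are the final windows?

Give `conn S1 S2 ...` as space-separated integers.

Op 1: conn=20 S1=44 S2=20 S3=20 S4=20 blocked=[]
Op 2: conn=1 S1=44 S2=20 S3=20 S4=1 blocked=[]
Op 3: conn=-16 S1=44 S2=20 S3=3 S4=1 blocked=[1, 2, 3, 4]
Op 4: conn=-16 S1=44 S2=42 S3=3 S4=1 blocked=[1, 2, 3, 4]
Op 5: conn=-16 S1=64 S2=42 S3=3 S4=1 blocked=[1, 2, 3, 4]
Op 6: conn=-2 S1=64 S2=42 S3=3 S4=1 blocked=[1, 2, 3, 4]
Op 7: conn=21 S1=64 S2=42 S3=3 S4=1 blocked=[]

Answer: 21 64 42 3 1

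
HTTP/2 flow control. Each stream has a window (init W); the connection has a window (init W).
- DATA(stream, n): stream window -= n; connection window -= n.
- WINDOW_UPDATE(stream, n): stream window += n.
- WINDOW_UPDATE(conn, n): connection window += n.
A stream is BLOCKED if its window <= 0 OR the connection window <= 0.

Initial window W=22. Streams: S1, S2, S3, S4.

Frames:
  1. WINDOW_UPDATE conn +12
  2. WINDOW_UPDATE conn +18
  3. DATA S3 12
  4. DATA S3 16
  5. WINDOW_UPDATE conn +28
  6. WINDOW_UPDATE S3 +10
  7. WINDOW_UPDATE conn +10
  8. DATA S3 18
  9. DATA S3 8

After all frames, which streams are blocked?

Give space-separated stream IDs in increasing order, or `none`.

Answer: S3

Derivation:
Op 1: conn=34 S1=22 S2=22 S3=22 S4=22 blocked=[]
Op 2: conn=52 S1=22 S2=22 S3=22 S4=22 blocked=[]
Op 3: conn=40 S1=22 S2=22 S3=10 S4=22 blocked=[]
Op 4: conn=24 S1=22 S2=22 S3=-6 S4=22 blocked=[3]
Op 5: conn=52 S1=22 S2=22 S3=-6 S4=22 blocked=[3]
Op 6: conn=52 S1=22 S2=22 S3=4 S4=22 blocked=[]
Op 7: conn=62 S1=22 S2=22 S3=4 S4=22 blocked=[]
Op 8: conn=44 S1=22 S2=22 S3=-14 S4=22 blocked=[3]
Op 9: conn=36 S1=22 S2=22 S3=-22 S4=22 blocked=[3]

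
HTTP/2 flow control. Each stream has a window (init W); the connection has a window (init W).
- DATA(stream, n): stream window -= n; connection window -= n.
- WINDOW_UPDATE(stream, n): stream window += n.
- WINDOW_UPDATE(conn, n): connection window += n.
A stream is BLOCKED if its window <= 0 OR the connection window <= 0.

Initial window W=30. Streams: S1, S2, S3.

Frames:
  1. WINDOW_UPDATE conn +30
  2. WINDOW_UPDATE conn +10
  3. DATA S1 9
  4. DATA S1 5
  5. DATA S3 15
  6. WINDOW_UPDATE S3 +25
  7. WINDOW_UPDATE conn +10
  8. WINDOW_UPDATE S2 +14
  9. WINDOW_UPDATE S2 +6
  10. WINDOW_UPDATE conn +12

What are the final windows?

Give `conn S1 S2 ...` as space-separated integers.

Op 1: conn=60 S1=30 S2=30 S3=30 blocked=[]
Op 2: conn=70 S1=30 S2=30 S3=30 blocked=[]
Op 3: conn=61 S1=21 S2=30 S3=30 blocked=[]
Op 4: conn=56 S1=16 S2=30 S3=30 blocked=[]
Op 5: conn=41 S1=16 S2=30 S3=15 blocked=[]
Op 6: conn=41 S1=16 S2=30 S3=40 blocked=[]
Op 7: conn=51 S1=16 S2=30 S3=40 blocked=[]
Op 8: conn=51 S1=16 S2=44 S3=40 blocked=[]
Op 9: conn=51 S1=16 S2=50 S3=40 blocked=[]
Op 10: conn=63 S1=16 S2=50 S3=40 blocked=[]

Answer: 63 16 50 40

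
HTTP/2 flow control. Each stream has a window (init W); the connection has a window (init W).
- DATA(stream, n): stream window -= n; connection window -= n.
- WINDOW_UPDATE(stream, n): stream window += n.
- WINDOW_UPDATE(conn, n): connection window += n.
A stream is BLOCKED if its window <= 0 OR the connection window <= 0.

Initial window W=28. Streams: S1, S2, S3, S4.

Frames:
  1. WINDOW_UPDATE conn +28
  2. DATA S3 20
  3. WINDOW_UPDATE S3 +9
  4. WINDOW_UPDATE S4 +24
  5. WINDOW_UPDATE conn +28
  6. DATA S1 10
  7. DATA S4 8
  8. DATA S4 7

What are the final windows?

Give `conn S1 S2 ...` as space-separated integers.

Answer: 39 18 28 17 37

Derivation:
Op 1: conn=56 S1=28 S2=28 S3=28 S4=28 blocked=[]
Op 2: conn=36 S1=28 S2=28 S3=8 S4=28 blocked=[]
Op 3: conn=36 S1=28 S2=28 S3=17 S4=28 blocked=[]
Op 4: conn=36 S1=28 S2=28 S3=17 S4=52 blocked=[]
Op 5: conn=64 S1=28 S2=28 S3=17 S4=52 blocked=[]
Op 6: conn=54 S1=18 S2=28 S3=17 S4=52 blocked=[]
Op 7: conn=46 S1=18 S2=28 S3=17 S4=44 blocked=[]
Op 8: conn=39 S1=18 S2=28 S3=17 S4=37 blocked=[]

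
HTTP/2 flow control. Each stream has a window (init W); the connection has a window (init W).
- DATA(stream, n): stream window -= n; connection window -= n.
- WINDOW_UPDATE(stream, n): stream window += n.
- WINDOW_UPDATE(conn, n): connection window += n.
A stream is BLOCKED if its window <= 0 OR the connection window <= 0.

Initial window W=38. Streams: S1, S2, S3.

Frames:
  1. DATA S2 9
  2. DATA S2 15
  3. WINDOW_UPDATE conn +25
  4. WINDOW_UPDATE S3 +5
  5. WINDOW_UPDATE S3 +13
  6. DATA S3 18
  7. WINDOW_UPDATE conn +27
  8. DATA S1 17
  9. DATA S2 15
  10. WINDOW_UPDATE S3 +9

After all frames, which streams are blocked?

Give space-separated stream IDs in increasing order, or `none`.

Op 1: conn=29 S1=38 S2=29 S3=38 blocked=[]
Op 2: conn=14 S1=38 S2=14 S3=38 blocked=[]
Op 3: conn=39 S1=38 S2=14 S3=38 blocked=[]
Op 4: conn=39 S1=38 S2=14 S3=43 blocked=[]
Op 5: conn=39 S1=38 S2=14 S3=56 blocked=[]
Op 6: conn=21 S1=38 S2=14 S3=38 blocked=[]
Op 7: conn=48 S1=38 S2=14 S3=38 blocked=[]
Op 8: conn=31 S1=21 S2=14 S3=38 blocked=[]
Op 9: conn=16 S1=21 S2=-1 S3=38 blocked=[2]
Op 10: conn=16 S1=21 S2=-1 S3=47 blocked=[2]

Answer: S2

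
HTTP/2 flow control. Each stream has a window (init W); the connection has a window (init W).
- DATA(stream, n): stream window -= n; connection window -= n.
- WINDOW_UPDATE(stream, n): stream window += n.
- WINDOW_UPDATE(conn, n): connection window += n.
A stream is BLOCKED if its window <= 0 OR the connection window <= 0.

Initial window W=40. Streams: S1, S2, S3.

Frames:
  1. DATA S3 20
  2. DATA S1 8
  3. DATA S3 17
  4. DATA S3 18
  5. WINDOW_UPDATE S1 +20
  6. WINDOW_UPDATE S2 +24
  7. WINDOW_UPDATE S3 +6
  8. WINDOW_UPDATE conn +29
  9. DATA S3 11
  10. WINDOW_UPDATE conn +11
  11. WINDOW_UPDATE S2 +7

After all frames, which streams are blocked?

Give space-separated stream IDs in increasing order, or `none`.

Op 1: conn=20 S1=40 S2=40 S3=20 blocked=[]
Op 2: conn=12 S1=32 S2=40 S3=20 blocked=[]
Op 3: conn=-5 S1=32 S2=40 S3=3 blocked=[1, 2, 3]
Op 4: conn=-23 S1=32 S2=40 S3=-15 blocked=[1, 2, 3]
Op 5: conn=-23 S1=52 S2=40 S3=-15 blocked=[1, 2, 3]
Op 6: conn=-23 S1=52 S2=64 S3=-15 blocked=[1, 2, 3]
Op 7: conn=-23 S1=52 S2=64 S3=-9 blocked=[1, 2, 3]
Op 8: conn=6 S1=52 S2=64 S3=-9 blocked=[3]
Op 9: conn=-5 S1=52 S2=64 S3=-20 blocked=[1, 2, 3]
Op 10: conn=6 S1=52 S2=64 S3=-20 blocked=[3]
Op 11: conn=6 S1=52 S2=71 S3=-20 blocked=[3]

Answer: S3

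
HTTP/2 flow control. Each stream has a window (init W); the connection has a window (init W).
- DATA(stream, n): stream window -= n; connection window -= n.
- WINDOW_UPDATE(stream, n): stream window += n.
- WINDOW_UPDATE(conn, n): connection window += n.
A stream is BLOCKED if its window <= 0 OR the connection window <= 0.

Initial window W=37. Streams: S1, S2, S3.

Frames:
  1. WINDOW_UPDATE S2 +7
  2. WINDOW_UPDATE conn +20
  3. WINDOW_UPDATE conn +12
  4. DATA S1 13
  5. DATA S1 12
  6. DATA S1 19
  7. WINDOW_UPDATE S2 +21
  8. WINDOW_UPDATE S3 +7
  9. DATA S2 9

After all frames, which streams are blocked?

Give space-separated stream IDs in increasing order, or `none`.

Answer: S1

Derivation:
Op 1: conn=37 S1=37 S2=44 S3=37 blocked=[]
Op 2: conn=57 S1=37 S2=44 S3=37 blocked=[]
Op 3: conn=69 S1=37 S2=44 S3=37 blocked=[]
Op 4: conn=56 S1=24 S2=44 S3=37 blocked=[]
Op 5: conn=44 S1=12 S2=44 S3=37 blocked=[]
Op 6: conn=25 S1=-7 S2=44 S3=37 blocked=[1]
Op 7: conn=25 S1=-7 S2=65 S3=37 blocked=[1]
Op 8: conn=25 S1=-7 S2=65 S3=44 blocked=[1]
Op 9: conn=16 S1=-7 S2=56 S3=44 blocked=[1]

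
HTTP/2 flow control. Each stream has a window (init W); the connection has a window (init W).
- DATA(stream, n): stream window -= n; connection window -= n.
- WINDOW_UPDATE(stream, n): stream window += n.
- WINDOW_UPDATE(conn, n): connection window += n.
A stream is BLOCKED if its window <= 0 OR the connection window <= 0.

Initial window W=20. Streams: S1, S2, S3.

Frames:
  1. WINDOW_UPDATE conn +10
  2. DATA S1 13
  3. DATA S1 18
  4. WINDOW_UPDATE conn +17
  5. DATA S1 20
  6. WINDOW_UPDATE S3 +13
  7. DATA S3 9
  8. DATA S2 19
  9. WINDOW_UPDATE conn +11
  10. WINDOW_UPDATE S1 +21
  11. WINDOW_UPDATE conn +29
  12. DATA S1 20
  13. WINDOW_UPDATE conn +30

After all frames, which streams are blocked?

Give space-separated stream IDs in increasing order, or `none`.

Answer: S1

Derivation:
Op 1: conn=30 S1=20 S2=20 S3=20 blocked=[]
Op 2: conn=17 S1=7 S2=20 S3=20 blocked=[]
Op 3: conn=-1 S1=-11 S2=20 S3=20 blocked=[1, 2, 3]
Op 4: conn=16 S1=-11 S2=20 S3=20 blocked=[1]
Op 5: conn=-4 S1=-31 S2=20 S3=20 blocked=[1, 2, 3]
Op 6: conn=-4 S1=-31 S2=20 S3=33 blocked=[1, 2, 3]
Op 7: conn=-13 S1=-31 S2=20 S3=24 blocked=[1, 2, 3]
Op 8: conn=-32 S1=-31 S2=1 S3=24 blocked=[1, 2, 3]
Op 9: conn=-21 S1=-31 S2=1 S3=24 blocked=[1, 2, 3]
Op 10: conn=-21 S1=-10 S2=1 S3=24 blocked=[1, 2, 3]
Op 11: conn=8 S1=-10 S2=1 S3=24 blocked=[1]
Op 12: conn=-12 S1=-30 S2=1 S3=24 blocked=[1, 2, 3]
Op 13: conn=18 S1=-30 S2=1 S3=24 blocked=[1]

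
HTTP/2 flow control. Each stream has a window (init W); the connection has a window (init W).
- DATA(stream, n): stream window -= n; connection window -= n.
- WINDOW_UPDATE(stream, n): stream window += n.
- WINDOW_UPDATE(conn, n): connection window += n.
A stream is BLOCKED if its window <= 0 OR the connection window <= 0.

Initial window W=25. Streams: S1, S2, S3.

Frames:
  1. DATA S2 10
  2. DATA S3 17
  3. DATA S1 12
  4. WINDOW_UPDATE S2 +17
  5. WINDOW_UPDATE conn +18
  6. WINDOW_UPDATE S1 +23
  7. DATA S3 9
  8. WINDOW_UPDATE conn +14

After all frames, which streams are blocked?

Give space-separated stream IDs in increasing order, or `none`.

Answer: S3

Derivation:
Op 1: conn=15 S1=25 S2=15 S3=25 blocked=[]
Op 2: conn=-2 S1=25 S2=15 S3=8 blocked=[1, 2, 3]
Op 3: conn=-14 S1=13 S2=15 S3=8 blocked=[1, 2, 3]
Op 4: conn=-14 S1=13 S2=32 S3=8 blocked=[1, 2, 3]
Op 5: conn=4 S1=13 S2=32 S3=8 blocked=[]
Op 6: conn=4 S1=36 S2=32 S3=8 blocked=[]
Op 7: conn=-5 S1=36 S2=32 S3=-1 blocked=[1, 2, 3]
Op 8: conn=9 S1=36 S2=32 S3=-1 blocked=[3]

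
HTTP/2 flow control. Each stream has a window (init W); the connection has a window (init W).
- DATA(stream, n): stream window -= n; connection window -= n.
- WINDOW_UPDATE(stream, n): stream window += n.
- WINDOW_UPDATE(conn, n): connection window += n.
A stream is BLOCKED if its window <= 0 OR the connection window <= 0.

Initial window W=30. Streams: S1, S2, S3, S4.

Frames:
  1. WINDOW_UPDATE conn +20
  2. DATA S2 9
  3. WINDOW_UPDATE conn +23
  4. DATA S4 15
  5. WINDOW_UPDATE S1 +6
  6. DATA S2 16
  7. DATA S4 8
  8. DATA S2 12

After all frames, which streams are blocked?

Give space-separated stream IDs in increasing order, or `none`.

Answer: S2

Derivation:
Op 1: conn=50 S1=30 S2=30 S3=30 S4=30 blocked=[]
Op 2: conn=41 S1=30 S2=21 S3=30 S4=30 blocked=[]
Op 3: conn=64 S1=30 S2=21 S3=30 S4=30 blocked=[]
Op 4: conn=49 S1=30 S2=21 S3=30 S4=15 blocked=[]
Op 5: conn=49 S1=36 S2=21 S3=30 S4=15 blocked=[]
Op 6: conn=33 S1=36 S2=5 S3=30 S4=15 blocked=[]
Op 7: conn=25 S1=36 S2=5 S3=30 S4=7 blocked=[]
Op 8: conn=13 S1=36 S2=-7 S3=30 S4=7 blocked=[2]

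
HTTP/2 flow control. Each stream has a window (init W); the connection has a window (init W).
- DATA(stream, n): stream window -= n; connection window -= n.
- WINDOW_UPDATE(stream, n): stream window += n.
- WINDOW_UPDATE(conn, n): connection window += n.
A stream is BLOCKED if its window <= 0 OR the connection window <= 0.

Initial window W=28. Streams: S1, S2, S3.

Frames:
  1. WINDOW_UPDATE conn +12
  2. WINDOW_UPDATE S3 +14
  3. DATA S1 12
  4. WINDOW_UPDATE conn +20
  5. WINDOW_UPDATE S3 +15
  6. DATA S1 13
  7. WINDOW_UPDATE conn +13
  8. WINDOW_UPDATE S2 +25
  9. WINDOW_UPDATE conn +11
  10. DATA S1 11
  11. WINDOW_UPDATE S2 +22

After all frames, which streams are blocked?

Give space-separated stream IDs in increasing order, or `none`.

Answer: S1

Derivation:
Op 1: conn=40 S1=28 S2=28 S3=28 blocked=[]
Op 2: conn=40 S1=28 S2=28 S3=42 blocked=[]
Op 3: conn=28 S1=16 S2=28 S3=42 blocked=[]
Op 4: conn=48 S1=16 S2=28 S3=42 blocked=[]
Op 5: conn=48 S1=16 S2=28 S3=57 blocked=[]
Op 6: conn=35 S1=3 S2=28 S3=57 blocked=[]
Op 7: conn=48 S1=3 S2=28 S3=57 blocked=[]
Op 8: conn=48 S1=3 S2=53 S3=57 blocked=[]
Op 9: conn=59 S1=3 S2=53 S3=57 blocked=[]
Op 10: conn=48 S1=-8 S2=53 S3=57 blocked=[1]
Op 11: conn=48 S1=-8 S2=75 S3=57 blocked=[1]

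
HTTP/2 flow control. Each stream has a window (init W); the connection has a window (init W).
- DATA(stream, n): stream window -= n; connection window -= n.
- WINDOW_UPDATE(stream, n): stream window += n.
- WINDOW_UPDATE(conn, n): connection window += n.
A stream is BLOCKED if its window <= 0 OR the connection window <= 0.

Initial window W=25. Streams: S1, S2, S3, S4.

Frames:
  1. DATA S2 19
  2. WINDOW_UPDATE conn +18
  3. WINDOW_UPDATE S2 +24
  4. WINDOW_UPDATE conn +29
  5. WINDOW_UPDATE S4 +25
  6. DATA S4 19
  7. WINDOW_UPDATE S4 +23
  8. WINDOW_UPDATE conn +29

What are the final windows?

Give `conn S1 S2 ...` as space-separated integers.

Op 1: conn=6 S1=25 S2=6 S3=25 S4=25 blocked=[]
Op 2: conn=24 S1=25 S2=6 S3=25 S4=25 blocked=[]
Op 3: conn=24 S1=25 S2=30 S3=25 S4=25 blocked=[]
Op 4: conn=53 S1=25 S2=30 S3=25 S4=25 blocked=[]
Op 5: conn=53 S1=25 S2=30 S3=25 S4=50 blocked=[]
Op 6: conn=34 S1=25 S2=30 S3=25 S4=31 blocked=[]
Op 7: conn=34 S1=25 S2=30 S3=25 S4=54 blocked=[]
Op 8: conn=63 S1=25 S2=30 S3=25 S4=54 blocked=[]

Answer: 63 25 30 25 54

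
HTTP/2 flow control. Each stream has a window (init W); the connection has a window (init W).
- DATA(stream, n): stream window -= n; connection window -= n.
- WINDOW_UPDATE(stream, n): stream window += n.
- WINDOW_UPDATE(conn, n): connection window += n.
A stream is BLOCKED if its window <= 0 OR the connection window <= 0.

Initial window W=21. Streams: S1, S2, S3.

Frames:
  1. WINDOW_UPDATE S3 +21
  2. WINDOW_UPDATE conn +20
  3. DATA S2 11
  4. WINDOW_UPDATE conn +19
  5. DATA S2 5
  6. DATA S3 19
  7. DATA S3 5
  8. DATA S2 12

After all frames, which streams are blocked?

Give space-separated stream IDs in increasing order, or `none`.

Answer: S2

Derivation:
Op 1: conn=21 S1=21 S2=21 S3=42 blocked=[]
Op 2: conn=41 S1=21 S2=21 S3=42 blocked=[]
Op 3: conn=30 S1=21 S2=10 S3=42 blocked=[]
Op 4: conn=49 S1=21 S2=10 S3=42 blocked=[]
Op 5: conn=44 S1=21 S2=5 S3=42 blocked=[]
Op 6: conn=25 S1=21 S2=5 S3=23 blocked=[]
Op 7: conn=20 S1=21 S2=5 S3=18 blocked=[]
Op 8: conn=8 S1=21 S2=-7 S3=18 blocked=[2]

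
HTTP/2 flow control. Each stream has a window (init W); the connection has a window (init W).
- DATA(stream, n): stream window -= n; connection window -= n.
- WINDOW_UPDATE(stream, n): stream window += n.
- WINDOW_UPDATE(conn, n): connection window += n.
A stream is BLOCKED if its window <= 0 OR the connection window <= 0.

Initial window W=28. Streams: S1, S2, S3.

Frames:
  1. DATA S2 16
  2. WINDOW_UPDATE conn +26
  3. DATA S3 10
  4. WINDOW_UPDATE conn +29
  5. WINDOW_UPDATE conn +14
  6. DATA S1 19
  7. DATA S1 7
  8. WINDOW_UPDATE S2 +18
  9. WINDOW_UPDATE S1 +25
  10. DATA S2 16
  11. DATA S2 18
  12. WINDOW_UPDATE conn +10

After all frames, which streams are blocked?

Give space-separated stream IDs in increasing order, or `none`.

Op 1: conn=12 S1=28 S2=12 S3=28 blocked=[]
Op 2: conn=38 S1=28 S2=12 S3=28 blocked=[]
Op 3: conn=28 S1=28 S2=12 S3=18 blocked=[]
Op 4: conn=57 S1=28 S2=12 S3=18 blocked=[]
Op 5: conn=71 S1=28 S2=12 S3=18 blocked=[]
Op 6: conn=52 S1=9 S2=12 S3=18 blocked=[]
Op 7: conn=45 S1=2 S2=12 S3=18 blocked=[]
Op 8: conn=45 S1=2 S2=30 S3=18 blocked=[]
Op 9: conn=45 S1=27 S2=30 S3=18 blocked=[]
Op 10: conn=29 S1=27 S2=14 S3=18 blocked=[]
Op 11: conn=11 S1=27 S2=-4 S3=18 blocked=[2]
Op 12: conn=21 S1=27 S2=-4 S3=18 blocked=[2]

Answer: S2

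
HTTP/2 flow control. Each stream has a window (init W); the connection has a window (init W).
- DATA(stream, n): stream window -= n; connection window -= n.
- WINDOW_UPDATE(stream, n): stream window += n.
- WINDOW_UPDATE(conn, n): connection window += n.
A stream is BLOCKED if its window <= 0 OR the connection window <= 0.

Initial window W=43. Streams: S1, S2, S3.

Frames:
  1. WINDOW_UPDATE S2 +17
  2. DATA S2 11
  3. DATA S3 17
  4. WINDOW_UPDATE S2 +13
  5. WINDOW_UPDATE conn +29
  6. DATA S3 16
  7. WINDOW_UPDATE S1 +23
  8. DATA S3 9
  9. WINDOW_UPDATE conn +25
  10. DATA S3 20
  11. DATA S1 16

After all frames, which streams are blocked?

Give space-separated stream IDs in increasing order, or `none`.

Answer: S3

Derivation:
Op 1: conn=43 S1=43 S2=60 S3=43 blocked=[]
Op 2: conn=32 S1=43 S2=49 S3=43 blocked=[]
Op 3: conn=15 S1=43 S2=49 S3=26 blocked=[]
Op 4: conn=15 S1=43 S2=62 S3=26 blocked=[]
Op 5: conn=44 S1=43 S2=62 S3=26 blocked=[]
Op 6: conn=28 S1=43 S2=62 S3=10 blocked=[]
Op 7: conn=28 S1=66 S2=62 S3=10 blocked=[]
Op 8: conn=19 S1=66 S2=62 S3=1 blocked=[]
Op 9: conn=44 S1=66 S2=62 S3=1 blocked=[]
Op 10: conn=24 S1=66 S2=62 S3=-19 blocked=[3]
Op 11: conn=8 S1=50 S2=62 S3=-19 blocked=[3]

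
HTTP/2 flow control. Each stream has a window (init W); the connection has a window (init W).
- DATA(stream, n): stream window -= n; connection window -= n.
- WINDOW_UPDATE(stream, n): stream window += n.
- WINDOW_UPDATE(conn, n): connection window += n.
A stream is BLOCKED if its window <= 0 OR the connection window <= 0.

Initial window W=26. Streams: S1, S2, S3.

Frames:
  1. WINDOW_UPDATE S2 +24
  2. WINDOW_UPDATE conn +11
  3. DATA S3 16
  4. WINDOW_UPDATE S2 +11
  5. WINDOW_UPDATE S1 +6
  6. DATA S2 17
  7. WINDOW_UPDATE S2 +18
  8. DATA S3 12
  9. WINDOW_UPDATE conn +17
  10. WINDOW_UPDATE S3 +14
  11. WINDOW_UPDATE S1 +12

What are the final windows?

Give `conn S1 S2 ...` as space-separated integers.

Op 1: conn=26 S1=26 S2=50 S3=26 blocked=[]
Op 2: conn=37 S1=26 S2=50 S3=26 blocked=[]
Op 3: conn=21 S1=26 S2=50 S3=10 blocked=[]
Op 4: conn=21 S1=26 S2=61 S3=10 blocked=[]
Op 5: conn=21 S1=32 S2=61 S3=10 blocked=[]
Op 6: conn=4 S1=32 S2=44 S3=10 blocked=[]
Op 7: conn=4 S1=32 S2=62 S3=10 blocked=[]
Op 8: conn=-8 S1=32 S2=62 S3=-2 blocked=[1, 2, 3]
Op 9: conn=9 S1=32 S2=62 S3=-2 blocked=[3]
Op 10: conn=9 S1=32 S2=62 S3=12 blocked=[]
Op 11: conn=9 S1=44 S2=62 S3=12 blocked=[]

Answer: 9 44 62 12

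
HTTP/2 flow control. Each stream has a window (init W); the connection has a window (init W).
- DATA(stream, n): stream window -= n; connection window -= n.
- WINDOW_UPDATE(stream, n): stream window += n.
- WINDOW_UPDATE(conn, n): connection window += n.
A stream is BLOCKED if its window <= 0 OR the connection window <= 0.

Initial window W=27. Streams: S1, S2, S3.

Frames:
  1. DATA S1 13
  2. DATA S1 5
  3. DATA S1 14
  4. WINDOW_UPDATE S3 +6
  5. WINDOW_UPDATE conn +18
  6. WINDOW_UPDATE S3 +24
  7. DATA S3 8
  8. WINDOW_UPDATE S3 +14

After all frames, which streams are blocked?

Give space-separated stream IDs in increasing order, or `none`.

Op 1: conn=14 S1=14 S2=27 S3=27 blocked=[]
Op 2: conn=9 S1=9 S2=27 S3=27 blocked=[]
Op 3: conn=-5 S1=-5 S2=27 S3=27 blocked=[1, 2, 3]
Op 4: conn=-5 S1=-5 S2=27 S3=33 blocked=[1, 2, 3]
Op 5: conn=13 S1=-5 S2=27 S3=33 blocked=[1]
Op 6: conn=13 S1=-5 S2=27 S3=57 blocked=[1]
Op 7: conn=5 S1=-5 S2=27 S3=49 blocked=[1]
Op 8: conn=5 S1=-5 S2=27 S3=63 blocked=[1]

Answer: S1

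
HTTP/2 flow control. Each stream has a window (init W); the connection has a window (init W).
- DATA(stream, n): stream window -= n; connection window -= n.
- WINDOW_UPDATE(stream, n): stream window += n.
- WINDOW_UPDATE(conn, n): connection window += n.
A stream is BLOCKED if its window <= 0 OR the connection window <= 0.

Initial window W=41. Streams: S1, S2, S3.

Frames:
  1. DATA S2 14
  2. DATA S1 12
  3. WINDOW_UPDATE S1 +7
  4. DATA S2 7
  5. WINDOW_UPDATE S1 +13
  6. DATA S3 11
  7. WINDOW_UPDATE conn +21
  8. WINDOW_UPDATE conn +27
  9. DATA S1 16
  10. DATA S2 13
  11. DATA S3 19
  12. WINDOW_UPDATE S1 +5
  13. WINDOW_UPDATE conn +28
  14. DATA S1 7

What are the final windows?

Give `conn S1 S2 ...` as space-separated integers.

Op 1: conn=27 S1=41 S2=27 S3=41 blocked=[]
Op 2: conn=15 S1=29 S2=27 S3=41 blocked=[]
Op 3: conn=15 S1=36 S2=27 S3=41 blocked=[]
Op 4: conn=8 S1=36 S2=20 S3=41 blocked=[]
Op 5: conn=8 S1=49 S2=20 S3=41 blocked=[]
Op 6: conn=-3 S1=49 S2=20 S3=30 blocked=[1, 2, 3]
Op 7: conn=18 S1=49 S2=20 S3=30 blocked=[]
Op 8: conn=45 S1=49 S2=20 S3=30 blocked=[]
Op 9: conn=29 S1=33 S2=20 S3=30 blocked=[]
Op 10: conn=16 S1=33 S2=7 S3=30 blocked=[]
Op 11: conn=-3 S1=33 S2=7 S3=11 blocked=[1, 2, 3]
Op 12: conn=-3 S1=38 S2=7 S3=11 blocked=[1, 2, 3]
Op 13: conn=25 S1=38 S2=7 S3=11 blocked=[]
Op 14: conn=18 S1=31 S2=7 S3=11 blocked=[]

Answer: 18 31 7 11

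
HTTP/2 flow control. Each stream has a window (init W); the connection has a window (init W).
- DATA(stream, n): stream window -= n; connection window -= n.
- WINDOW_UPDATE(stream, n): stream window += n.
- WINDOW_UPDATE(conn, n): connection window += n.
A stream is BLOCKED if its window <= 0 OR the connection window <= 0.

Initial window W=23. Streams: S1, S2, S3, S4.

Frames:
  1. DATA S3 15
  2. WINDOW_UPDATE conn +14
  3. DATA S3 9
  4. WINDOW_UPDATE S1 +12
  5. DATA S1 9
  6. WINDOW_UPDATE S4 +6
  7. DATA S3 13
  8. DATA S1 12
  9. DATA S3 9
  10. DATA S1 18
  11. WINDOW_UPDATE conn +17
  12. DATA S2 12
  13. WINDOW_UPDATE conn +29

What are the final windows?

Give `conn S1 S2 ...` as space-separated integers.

Op 1: conn=8 S1=23 S2=23 S3=8 S4=23 blocked=[]
Op 2: conn=22 S1=23 S2=23 S3=8 S4=23 blocked=[]
Op 3: conn=13 S1=23 S2=23 S3=-1 S4=23 blocked=[3]
Op 4: conn=13 S1=35 S2=23 S3=-1 S4=23 blocked=[3]
Op 5: conn=4 S1=26 S2=23 S3=-1 S4=23 blocked=[3]
Op 6: conn=4 S1=26 S2=23 S3=-1 S4=29 blocked=[3]
Op 7: conn=-9 S1=26 S2=23 S3=-14 S4=29 blocked=[1, 2, 3, 4]
Op 8: conn=-21 S1=14 S2=23 S3=-14 S4=29 blocked=[1, 2, 3, 4]
Op 9: conn=-30 S1=14 S2=23 S3=-23 S4=29 blocked=[1, 2, 3, 4]
Op 10: conn=-48 S1=-4 S2=23 S3=-23 S4=29 blocked=[1, 2, 3, 4]
Op 11: conn=-31 S1=-4 S2=23 S3=-23 S4=29 blocked=[1, 2, 3, 4]
Op 12: conn=-43 S1=-4 S2=11 S3=-23 S4=29 blocked=[1, 2, 3, 4]
Op 13: conn=-14 S1=-4 S2=11 S3=-23 S4=29 blocked=[1, 2, 3, 4]

Answer: -14 -4 11 -23 29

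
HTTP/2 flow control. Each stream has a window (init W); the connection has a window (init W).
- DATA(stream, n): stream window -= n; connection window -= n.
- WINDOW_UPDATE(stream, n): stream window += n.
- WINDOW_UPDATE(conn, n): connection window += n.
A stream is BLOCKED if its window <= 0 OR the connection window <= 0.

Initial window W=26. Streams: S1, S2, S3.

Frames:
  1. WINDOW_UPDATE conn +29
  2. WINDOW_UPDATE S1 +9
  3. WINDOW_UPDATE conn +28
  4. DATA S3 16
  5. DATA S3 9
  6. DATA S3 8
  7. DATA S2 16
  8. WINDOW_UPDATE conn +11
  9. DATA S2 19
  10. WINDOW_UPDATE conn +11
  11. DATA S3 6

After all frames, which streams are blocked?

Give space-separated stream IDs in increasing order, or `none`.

Answer: S2 S3

Derivation:
Op 1: conn=55 S1=26 S2=26 S3=26 blocked=[]
Op 2: conn=55 S1=35 S2=26 S3=26 blocked=[]
Op 3: conn=83 S1=35 S2=26 S3=26 blocked=[]
Op 4: conn=67 S1=35 S2=26 S3=10 blocked=[]
Op 5: conn=58 S1=35 S2=26 S3=1 blocked=[]
Op 6: conn=50 S1=35 S2=26 S3=-7 blocked=[3]
Op 7: conn=34 S1=35 S2=10 S3=-7 blocked=[3]
Op 8: conn=45 S1=35 S2=10 S3=-7 blocked=[3]
Op 9: conn=26 S1=35 S2=-9 S3=-7 blocked=[2, 3]
Op 10: conn=37 S1=35 S2=-9 S3=-7 blocked=[2, 3]
Op 11: conn=31 S1=35 S2=-9 S3=-13 blocked=[2, 3]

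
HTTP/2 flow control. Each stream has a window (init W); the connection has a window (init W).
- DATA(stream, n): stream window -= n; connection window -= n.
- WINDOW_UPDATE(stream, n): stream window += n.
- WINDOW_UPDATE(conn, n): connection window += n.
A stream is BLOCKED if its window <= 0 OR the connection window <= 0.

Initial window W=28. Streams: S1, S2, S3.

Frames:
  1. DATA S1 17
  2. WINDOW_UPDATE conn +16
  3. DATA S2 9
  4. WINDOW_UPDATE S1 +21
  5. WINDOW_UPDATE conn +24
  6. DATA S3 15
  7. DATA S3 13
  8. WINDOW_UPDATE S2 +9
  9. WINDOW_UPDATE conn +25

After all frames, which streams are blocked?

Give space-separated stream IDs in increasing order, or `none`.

Answer: S3

Derivation:
Op 1: conn=11 S1=11 S2=28 S3=28 blocked=[]
Op 2: conn=27 S1=11 S2=28 S3=28 blocked=[]
Op 3: conn=18 S1=11 S2=19 S3=28 blocked=[]
Op 4: conn=18 S1=32 S2=19 S3=28 blocked=[]
Op 5: conn=42 S1=32 S2=19 S3=28 blocked=[]
Op 6: conn=27 S1=32 S2=19 S3=13 blocked=[]
Op 7: conn=14 S1=32 S2=19 S3=0 blocked=[3]
Op 8: conn=14 S1=32 S2=28 S3=0 blocked=[3]
Op 9: conn=39 S1=32 S2=28 S3=0 blocked=[3]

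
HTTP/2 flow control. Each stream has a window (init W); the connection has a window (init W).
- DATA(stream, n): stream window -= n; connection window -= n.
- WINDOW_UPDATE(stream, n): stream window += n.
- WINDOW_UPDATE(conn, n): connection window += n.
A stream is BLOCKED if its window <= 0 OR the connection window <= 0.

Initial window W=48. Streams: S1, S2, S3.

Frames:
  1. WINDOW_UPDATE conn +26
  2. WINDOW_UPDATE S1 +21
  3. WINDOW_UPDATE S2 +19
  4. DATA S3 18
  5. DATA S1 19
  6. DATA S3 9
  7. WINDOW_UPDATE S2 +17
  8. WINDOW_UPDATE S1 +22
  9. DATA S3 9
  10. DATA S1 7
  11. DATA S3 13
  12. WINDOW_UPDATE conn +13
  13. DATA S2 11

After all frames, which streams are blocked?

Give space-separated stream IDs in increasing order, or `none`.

Answer: S3

Derivation:
Op 1: conn=74 S1=48 S2=48 S3=48 blocked=[]
Op 2: conn=74 S1=69 S2=48 S3=48 blocked=[]
Op 3: conn=74 S1=69 S2=67 S3=48 blocked=[]
Op 4: conn=56 S1=69 S2=67 S3=30 blocked=[]
Op 5: conn=37 S1=50 S2=67 S3=30 blocked=[]
Op 6: conn=28 S1=50 S2=67 S3=21 blocked=[]
Op 7: conn=28 S1=50 S2=84 S3=21 blocked=[]
Op 8: conn=28 S1=72 S2=84 S3=21 blocked=[]
Op 9: conn=19 S1=72 S2=84 S3=12 blocked=[]
Op 10: conn=12 S1=65 S2=84 S3=12 blocked=[]
Op 11: conn=-1 S1=65 S2=84 S3=-1 blocked=[1, 2, 3]
Op 12: conn=12 S1=65 S2=84 S3=-1 blocked=[3]
Op 13: conn=1 S1=65 S2=73 S3=-1 blocked=[3]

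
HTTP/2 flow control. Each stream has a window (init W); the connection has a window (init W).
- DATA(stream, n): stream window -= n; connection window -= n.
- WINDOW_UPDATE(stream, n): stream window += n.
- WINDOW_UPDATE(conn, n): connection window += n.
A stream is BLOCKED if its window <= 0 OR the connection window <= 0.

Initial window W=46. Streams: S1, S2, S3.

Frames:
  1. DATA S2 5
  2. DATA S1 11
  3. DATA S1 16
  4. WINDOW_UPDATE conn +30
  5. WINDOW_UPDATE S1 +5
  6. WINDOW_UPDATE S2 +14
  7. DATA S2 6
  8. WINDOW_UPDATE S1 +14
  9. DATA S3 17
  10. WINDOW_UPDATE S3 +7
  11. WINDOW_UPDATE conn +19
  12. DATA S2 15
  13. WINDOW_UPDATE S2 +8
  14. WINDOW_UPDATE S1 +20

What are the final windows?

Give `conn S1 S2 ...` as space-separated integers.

Answer: 25 58 42 36

Derivation:
Op 1: conn=41 S1=46 S2=41 S3=46 blocked=[]
Op 2: conn=30 S1=35 S2=41 S3=46 blocked=[]
Op 3: conn=14 S1=19 S2=41 S3=46 blocked=[]
Op 4: conn=44 S1=19 S2=41 S3=46 blocked=[]
Op 5: conn=44 S1=24 S2=41 S3=46 blocked=[]
Op 6: conn=44 S1=24 S2=55 S3=46 blocked=[]
Op 7: conn=38 S1=24 S2=49 S3=46 blocked=[]
Op 8: conn=38 S1=38 S2=49 S3=46 blocked=[]
Op 9: conn=21 S1=38 S2=49 S3=29 blocked=[]
Op 10: conn=21 S1=38 S2=49 S3=36 blocked=[]
Op 11: conn=40 S1=38 S2=49 S3=36 blocked=[]
Op 12: conn=25 S1=38 S2=34 S3=36 blocked=[]
Op 13: conn=25 S1=38 S2=42 S3=36 blocked=[]
Op 14: conn=25 S1=58 S2=42 S3=36 blocked=[]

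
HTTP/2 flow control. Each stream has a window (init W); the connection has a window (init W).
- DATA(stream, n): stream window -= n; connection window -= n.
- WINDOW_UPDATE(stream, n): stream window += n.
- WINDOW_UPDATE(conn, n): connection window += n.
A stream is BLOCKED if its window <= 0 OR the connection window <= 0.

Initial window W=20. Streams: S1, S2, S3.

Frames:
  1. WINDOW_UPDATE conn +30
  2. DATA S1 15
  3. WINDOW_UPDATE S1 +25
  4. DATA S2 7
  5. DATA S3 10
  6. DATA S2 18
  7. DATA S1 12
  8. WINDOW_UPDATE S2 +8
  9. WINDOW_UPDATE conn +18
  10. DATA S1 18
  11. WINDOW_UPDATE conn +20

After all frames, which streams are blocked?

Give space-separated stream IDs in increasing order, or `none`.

Answer: S1

Derivation:
Op 1: conn=50 S1=20 S2=20 S3=20 blocked=[]
Op 2: conn=35 S1=5 S2=20 S3=20 blocked=[]
Op 3: conn=35 S1=30 S2=20 S3=20 blocked=[]
Op 4: conn=28 S1=30 S2=13 S3=20 blocked=[]
Op 5: conn=18 S1=30 S2=13 S3=10 blocked=[]
Op 6: conn=0 S1=30 S2=-5 S3=10 blocked=[1, 2, 3]
Op 7: conn=-12 S1=18 S2=-5 S3=10 blocked=[1, 2, 3]
Op 8: conn=-12 S1=18 S2=3 S3=10 blocked=[1, 2, 3]
Op 9: conn=6 S1=18 S2=3 S3=10 blocked=[]
Op 10: conn=-12 S1=0 S2=3 S3=10 blocked=[1, 2, 3]
Op 11: conn=8 S1=0 S2=3 S3=10 blocked=[1]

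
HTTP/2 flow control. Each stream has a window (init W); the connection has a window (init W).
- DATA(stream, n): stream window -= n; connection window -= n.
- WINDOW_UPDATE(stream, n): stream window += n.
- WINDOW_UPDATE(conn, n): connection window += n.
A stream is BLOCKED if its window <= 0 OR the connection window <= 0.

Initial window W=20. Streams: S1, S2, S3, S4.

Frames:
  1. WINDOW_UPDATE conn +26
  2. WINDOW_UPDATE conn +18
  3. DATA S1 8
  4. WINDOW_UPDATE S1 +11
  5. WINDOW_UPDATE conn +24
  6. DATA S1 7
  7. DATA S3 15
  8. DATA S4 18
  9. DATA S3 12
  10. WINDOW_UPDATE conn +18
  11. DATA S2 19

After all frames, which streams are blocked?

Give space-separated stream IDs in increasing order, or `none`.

Answer: S3

Derivation:
Op 1: conn=46 S1=20 S2=20 S3=20 S4=20 blocked=[]
Op 2: conn=64 S1=20 S2=20 S3=20 S4=20 blocked=[]
Op 3: conn=56 S1=12 S2=20 S3=20 S4=20 blocked=[]
Op 4: conn=56 S1=23 S2=20 S3=20 S4=20 blocked=[]
Op 5: conn=80 S1=23 S2=20 S3=20 S4=20 blocked=[]
Op 6: conn=73 S1=16 S2=20 S3=20 S4=20 blocked=[]
Op 7: conn=58 S1=16 S2=20 S3=5 S4=20 blocked=[]
Op 8: conn=40 S1=16 S2=20 S3=5 S4=2 blocked=[]
Op 9: conn=28 S1=16 S2=20 S3=-7 S4=2 blocked=[3]
Op 10: conn=46 S1=16 S2=20 S3=-7 S4=2 blocked=[3]
Op 11: conn=27 S1=16 S2=1 S3=-7 S4=2 blocked=[3]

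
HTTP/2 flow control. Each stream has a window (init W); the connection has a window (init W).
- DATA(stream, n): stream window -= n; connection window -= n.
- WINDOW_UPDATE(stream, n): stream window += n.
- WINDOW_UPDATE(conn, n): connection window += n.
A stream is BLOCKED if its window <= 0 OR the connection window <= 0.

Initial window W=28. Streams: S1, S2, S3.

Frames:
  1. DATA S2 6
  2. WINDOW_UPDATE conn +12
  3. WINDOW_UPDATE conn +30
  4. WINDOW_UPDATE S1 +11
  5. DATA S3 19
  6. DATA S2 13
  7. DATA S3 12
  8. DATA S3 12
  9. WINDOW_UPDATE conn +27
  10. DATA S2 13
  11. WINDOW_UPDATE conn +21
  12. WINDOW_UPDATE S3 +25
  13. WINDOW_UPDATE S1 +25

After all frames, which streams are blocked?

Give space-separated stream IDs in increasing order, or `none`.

Answer: S2

Derivation:
Op 1: conn=22 S1=28 S2=22 S3=28 blocked=[]
Op 2: conn=34 S1=28 S2=22 S3=28 blocked=[]
Op 3: conn=64 S1=28 S2=22 S3=28 blocked=[]
Op 4: conn=64 S1=39 S2=22 S3=28 blocked=[]
Op 5: conn=45 S1=39 S2=22 S3=9 blocked=[]
Op 6: conn=32 S1=39 S2=9 S3=9 blocked=[]
Op 7: conn=20 S1=39 S2=9 S3=-3 blocked=[3]
Op 8: conn=8 S1=39 S2=9 S3=-15 blocked=[3]
Op 9: conn=35 S1=39 S2=9 S3=-15 blocked=[3]
Op 10: conn=22 S1=39 S2=-4 S3=-15 blocked=[2, 3]
Op 11: conn=43 S1=39 S2=-4 S3=-15 blocked=[2, 3]
Op 12: conn=43 S1=39 S2=-4 S3=10 blocked=[2]
Op 13: conn=43 S1=64 S2=-4 S3=10 blocked=[2]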